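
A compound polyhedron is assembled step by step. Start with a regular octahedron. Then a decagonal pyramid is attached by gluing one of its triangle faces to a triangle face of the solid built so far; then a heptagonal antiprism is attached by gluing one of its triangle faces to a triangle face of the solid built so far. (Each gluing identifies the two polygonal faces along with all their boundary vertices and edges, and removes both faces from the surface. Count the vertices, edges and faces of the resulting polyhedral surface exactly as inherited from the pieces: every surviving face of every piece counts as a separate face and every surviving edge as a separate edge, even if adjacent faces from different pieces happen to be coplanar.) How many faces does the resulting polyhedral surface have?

31

A regular octahedron: V=6, E=12, F=8.
Attach a decagonal pyramid (V=11, E=20, F=11) along a 3-gon: merge 3 vertices and 3 edges, delete both glued faces → V=14, E=29, F=17.
Attach a heptagonal antiprism (V=14, E=28, F=16) along a 3-gon: merge 3 vertices and 3 edges, delete both glued faces → V=25, E=54, F=31.
Check: V − E + F = 25 − 54 + 31 = 2.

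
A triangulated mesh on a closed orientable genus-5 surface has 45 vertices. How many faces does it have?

106

χ = 2 − 2·5 = -8, and every face is a triangle so 3F = 2E.
V − E + F = -8 with E = 3F/2 gives 45 − (3/2 − 1)·F = -8, so F = 106 and E = 159.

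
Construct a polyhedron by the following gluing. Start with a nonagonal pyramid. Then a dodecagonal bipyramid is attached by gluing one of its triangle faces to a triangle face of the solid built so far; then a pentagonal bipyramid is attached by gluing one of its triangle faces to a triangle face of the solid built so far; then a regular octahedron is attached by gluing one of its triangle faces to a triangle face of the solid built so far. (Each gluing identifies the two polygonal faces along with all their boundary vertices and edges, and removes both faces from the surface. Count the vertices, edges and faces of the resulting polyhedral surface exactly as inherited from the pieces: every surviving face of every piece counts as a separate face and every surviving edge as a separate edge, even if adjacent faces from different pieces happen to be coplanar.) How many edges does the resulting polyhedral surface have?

A nonagonal pyramid: V=10, E=18, F=10.
Attach a dodecagonal bipyramid (V=14, E=36, F=24) along a 3-gon: merge 3 vertices and 3 edges, delete both glued faces → V=21, E=51, F=32.
Attach a pentagonal bipyramid (V=7, E=15, F=10) along a 3-gon: merge 3 vertices and 3 edges, delete both glued faces → V=25, E=63, F=40.
Attach a regular octahedron (V=6, E=12, F=8) along a 3-gon: merge 3 vertices and 3 edges, delete both glued faces → V=28, E=72, F=46.
Check: V − E + F = 28 − 72 + 46 = 2.

72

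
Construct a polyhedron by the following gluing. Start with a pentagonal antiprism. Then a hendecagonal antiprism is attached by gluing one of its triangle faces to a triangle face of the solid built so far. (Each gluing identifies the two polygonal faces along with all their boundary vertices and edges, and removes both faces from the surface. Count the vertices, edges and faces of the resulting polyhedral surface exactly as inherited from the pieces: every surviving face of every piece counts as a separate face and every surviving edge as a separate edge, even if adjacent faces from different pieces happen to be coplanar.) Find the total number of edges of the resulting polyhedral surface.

61

A pentagonal antiprism: V=10, E=20, F=12.
Attach a hendecagonal antiprism (V=22, E=44, F=24) along a 3-gon: merge 3 vertices and 3 edges, delete both glued faces → V=29, E=61, F=34.
Check: V − E + F = 29 − 61 + 34 = 2.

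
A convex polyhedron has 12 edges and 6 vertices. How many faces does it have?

Here V − E + F = 2.
F = 2 − V + E = 2 − 6 + 12 = 8.

8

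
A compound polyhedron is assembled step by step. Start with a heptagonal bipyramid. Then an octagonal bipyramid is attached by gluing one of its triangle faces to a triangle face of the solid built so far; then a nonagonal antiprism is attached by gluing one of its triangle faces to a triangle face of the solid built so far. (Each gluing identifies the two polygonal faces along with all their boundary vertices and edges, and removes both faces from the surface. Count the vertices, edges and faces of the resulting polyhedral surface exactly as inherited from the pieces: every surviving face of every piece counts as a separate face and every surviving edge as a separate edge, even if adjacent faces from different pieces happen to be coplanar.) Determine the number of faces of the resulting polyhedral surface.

A heptagonal bipyramid: V=9, E=21, F=14.
Attach an octagonal bipyramid (V=10, E=24, F=16) along a 3-gon: merge 3 vertices and 3 edges, delete both glued faces → V=16, E=42, F=28.
Attach a nonagonal antiprism (V=18, E=36, F=20) along a 3-gon: merge 3 vertices and 3 edges, delete both glued faces → V=31, E=75, F=46.
Check: V − E + F = 31 − 75 + 46 = 2.

46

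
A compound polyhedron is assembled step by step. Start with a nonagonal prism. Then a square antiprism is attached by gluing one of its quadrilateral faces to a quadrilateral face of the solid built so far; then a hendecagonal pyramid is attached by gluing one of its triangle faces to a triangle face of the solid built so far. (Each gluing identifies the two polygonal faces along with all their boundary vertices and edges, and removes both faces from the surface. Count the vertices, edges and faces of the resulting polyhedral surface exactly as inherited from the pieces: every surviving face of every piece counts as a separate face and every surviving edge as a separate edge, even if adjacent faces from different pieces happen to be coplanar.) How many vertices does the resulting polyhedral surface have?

31

A nonagonal prism: V=18, E=27, F=11.
Attach a square antiprism (V=8, E=16, F=10) along a 4-gon: merge 4 vertices and 4 edges, delete both glued faces → V=22, E=39, F=19.
Attach a hendecagonal pyramid (V=12, E=22, F=12) along a 3-gon: merge 3 vertices and 3 edges, delete both glued faces → V=31, E=58, F=29.
Check: V − E + F = 31 − 58 + 29 = 2.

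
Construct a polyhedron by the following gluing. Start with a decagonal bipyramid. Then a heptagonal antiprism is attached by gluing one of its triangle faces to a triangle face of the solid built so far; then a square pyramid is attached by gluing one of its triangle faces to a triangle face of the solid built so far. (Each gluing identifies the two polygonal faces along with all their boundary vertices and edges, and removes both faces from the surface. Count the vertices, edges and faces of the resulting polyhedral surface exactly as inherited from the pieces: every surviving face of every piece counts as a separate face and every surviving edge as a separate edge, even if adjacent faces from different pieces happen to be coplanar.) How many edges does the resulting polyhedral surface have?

60

A decagonal bipyramid: V=12, E=30, F=20.
Attach a heptagonal antiprism (V=14, E=28, F=16) along a 3-gon: merge 3 vertices and 3 edges, delete both glued faces → V=23, E=55, F=34.
Attach a square pyramid (V=5, E=8, F=5) along a 3-gon: merge 3 vertices and 3 edges, delete both glued faces → V=25, E=60, F=37.
Check: V − E + F = 25 − 60 + 37 = 2.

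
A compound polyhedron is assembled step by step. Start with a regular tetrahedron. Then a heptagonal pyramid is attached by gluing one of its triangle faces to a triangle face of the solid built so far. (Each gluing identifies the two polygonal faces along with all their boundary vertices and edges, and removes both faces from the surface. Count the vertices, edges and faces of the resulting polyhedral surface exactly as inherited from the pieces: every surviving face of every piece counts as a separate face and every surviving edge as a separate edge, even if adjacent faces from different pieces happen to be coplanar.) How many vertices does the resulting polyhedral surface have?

A regular tetrahedron: V=4, E=6, F=4.
Attach a heptagonal pyramid (V=8, E=14, F=8) along a 3-gon: merge 3 vertices and 3 edges, delete both glued faces → V=9, E=17, F=10.
Check: V − E + F = 9 − 17 + 10 = 2.

9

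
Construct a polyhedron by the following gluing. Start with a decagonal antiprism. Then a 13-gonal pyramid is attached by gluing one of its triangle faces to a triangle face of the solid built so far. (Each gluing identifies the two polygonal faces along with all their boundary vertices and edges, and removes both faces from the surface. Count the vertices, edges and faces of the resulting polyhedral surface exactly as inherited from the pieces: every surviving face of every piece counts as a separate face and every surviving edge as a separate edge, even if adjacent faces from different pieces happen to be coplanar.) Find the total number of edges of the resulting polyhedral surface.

A decagonal antiprism: V=20, E=40, F=22.
Attach a 13-gonal pyramid (V=14, E=26, F=14) along a 3-gon: merge 3 vertices and 3 edges, delete both glued faces → V=31, E=63, F=34.
Check: V − E + F = 31 − 63 + 34 = 2.

63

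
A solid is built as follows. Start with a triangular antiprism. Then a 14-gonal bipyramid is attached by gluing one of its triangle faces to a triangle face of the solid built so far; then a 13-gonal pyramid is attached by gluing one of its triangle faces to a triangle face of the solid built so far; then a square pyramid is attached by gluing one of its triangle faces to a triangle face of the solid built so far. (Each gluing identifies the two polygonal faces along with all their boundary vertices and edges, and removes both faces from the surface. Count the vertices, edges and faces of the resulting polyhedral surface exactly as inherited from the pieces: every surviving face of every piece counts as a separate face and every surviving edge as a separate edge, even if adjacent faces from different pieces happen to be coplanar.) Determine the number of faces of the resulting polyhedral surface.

A triangular antiprism: V=6, E=12, F=8.
Attach a 14-gonal bipyramid (V=16, E=42, F=28) along a 3-gon: merge 3 vertices and 3 edges, delete both glued faces → V=19, E=51, F=34.
Attach a 13-gonal pyramid (V=14, E=26, F=14) along a 3-gon: merge 3 vertices and 3 edges, delete both glued faces → V=30, E=74, F=46.
Attach a square pyramid (V=5, E=8, F=5) along a 3-gon: merge 3 vertices and 3 edges, delete both glued faces → V=32, E=79, F=49.
Check: V − E + F = 32 − 79 + 49 = 2.

49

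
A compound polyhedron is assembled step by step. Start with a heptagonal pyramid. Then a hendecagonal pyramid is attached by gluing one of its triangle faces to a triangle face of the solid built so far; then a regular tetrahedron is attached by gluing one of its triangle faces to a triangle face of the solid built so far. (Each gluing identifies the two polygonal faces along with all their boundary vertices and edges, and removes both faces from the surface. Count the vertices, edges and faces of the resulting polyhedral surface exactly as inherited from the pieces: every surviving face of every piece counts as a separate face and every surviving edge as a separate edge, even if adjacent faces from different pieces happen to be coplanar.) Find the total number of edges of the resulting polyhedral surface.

36

A heptagonal pyramid: V=8, E=14, F=8.
Attach a hendecagonal pyramid (V=12, E=22, F=12) along a 3-gon: merge 3 vertices and 3 edges, delete both glued faces → V=17, E=33, F=18.
Attach a regular tetrahedron (V=4, E=6, F=4) along a 3-gon: merge 3 vertices and 3 edges, delete both glued faces → V=18, E=36, F=20.
Check: V − E + F = 18 − 36 + 20 = 2.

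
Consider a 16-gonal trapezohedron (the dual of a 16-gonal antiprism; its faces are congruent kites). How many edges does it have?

64

The n-trapezohedron (dual of the n-antiprism) has V = 2·16 + 2 = 34, E = 4·16 = 64, F = 2·16 = 32.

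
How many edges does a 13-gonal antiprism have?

52

An antiprism on an n-gon has two n-gon caps and 2n triangles: V = 2·13 = 26, E = 4·13 = 52, F = 2·13 + 2 = 28.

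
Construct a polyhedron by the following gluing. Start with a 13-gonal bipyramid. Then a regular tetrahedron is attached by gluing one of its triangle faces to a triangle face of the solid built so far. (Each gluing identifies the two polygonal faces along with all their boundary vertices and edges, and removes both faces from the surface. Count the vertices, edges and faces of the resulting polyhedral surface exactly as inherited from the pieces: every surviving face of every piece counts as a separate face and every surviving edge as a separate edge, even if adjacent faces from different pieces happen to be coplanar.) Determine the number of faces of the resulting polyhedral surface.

A 13-gonal bipyramid: V=15, E=39, F=26.
Attach a regular tetrahedron (V=4, E=6, F=4) along a 3-gon: merge 3 vertices and 3 edges, delete both glued faces → V=16, E=42, F=28.
Check: V − E + F = 16 − 42 + 28 = 2.

28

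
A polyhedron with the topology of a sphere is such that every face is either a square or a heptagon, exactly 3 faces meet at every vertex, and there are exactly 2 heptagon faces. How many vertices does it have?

14

Let x be the number of squares; then F = 2 + x.
Edge–face incidences: 2E = 7·2 + 4·x = 14 + 4x.
Every vertex has degree 3, so 3V = 2E.
Euler: V − E + F = 2 ⇒ (2E)/3 − E + (2 + x) = 2.
Multiply by 6: 2·(2E) − 3·(2E) + 6·(2 + x) = 12, i.e. 12 + 6x − (14 + 4x) = 12.
Collecting terms: 2x − 2 = 12, so 2x = 14, so x = 7.
Then 2E = 14 + 4·7 = 42, so E = 21, V = 2E/3 = 14, F = 2 + 7 = 9.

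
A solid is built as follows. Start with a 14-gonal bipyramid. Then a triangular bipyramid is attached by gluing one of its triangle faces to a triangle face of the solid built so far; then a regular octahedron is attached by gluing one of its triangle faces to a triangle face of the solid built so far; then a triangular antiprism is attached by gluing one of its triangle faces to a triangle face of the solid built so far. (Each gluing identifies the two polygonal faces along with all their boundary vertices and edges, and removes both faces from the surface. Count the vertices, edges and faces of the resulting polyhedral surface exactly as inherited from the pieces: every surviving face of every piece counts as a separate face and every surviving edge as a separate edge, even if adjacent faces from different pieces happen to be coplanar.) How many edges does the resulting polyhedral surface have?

A 14-gonal bipyramid: V=16, E=42, F=28.
Attach a triangular bipyramid (V=5, E=9, F=6) along a 3-gon: merge 3 vertices and 3 edges, delete both glued faces → V=18, E=48, F=32.
Attach a regular octahedron (V=6, E=12, F=8) along a 3-gon: merge 3 vertices and 3 edges, delete both glued faces → V=21, E=57, F=38.
Attach a triangular antiprism (V=6, E=12, F=8) along a 3-gon: merge 3 vertices and 3 edges, delete both glued faces → V=24, E=66, F=44.
Check: V − E + F = 24 − 66 + 44 = 2.

66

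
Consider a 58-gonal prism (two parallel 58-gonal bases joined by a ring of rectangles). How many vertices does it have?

A prism on an n-gon has two n-gon bases and n rectangular sides: V = 2·58 = 116, E = 3·58 = 174, F = 58 + 2 = 60.

116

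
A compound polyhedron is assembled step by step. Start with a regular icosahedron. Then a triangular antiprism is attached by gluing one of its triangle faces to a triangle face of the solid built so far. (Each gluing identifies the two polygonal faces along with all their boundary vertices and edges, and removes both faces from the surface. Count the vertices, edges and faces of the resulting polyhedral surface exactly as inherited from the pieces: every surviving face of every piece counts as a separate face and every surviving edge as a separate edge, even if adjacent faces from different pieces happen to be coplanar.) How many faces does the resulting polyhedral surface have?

A regular icosahedron: V=12, E=30, F=20.
Attach a triangular antiprism (V=6, E=12, F=8) along a 3-gon: merge 3 vertices and 3 edges, delete both glued faces → V=15, E=39, F=26.
Check: V − E + F = 15 − 39 + 26 = 2.

26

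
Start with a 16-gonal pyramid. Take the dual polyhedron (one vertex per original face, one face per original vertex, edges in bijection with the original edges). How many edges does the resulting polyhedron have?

The base solid has V = 17, E = 32, F = 17.
The dual swaps V and F and preserves E: V′ = F = 17, E′ = E = 32, F′ = V = 17.

32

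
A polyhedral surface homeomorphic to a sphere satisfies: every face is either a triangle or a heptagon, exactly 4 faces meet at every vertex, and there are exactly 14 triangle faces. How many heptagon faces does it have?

Let x be the number of heptagons; then F = 14 + x.
Edge–face incidences: 2E = 3·14 + 7·x = 42 + 7x.
Every vertex has degree 4, so 4V = 2E.
Euler: V − E + F = 2 ⇒ (2E)/4 − E + (14 + x) = 2.
Multiply by 8: 2·(2E) − 4·(2E) + 8·(14 + x) = 16, i.e. 112 + 8x − 2·(42 + 7x) = 16.
Collecting terms: −6x + 28 = 16, so −6x = −12, so x = 2.
Then 2E = 42 + 7·2 = 56, so E = 28, V = 2E/4 = 14, F = 14 + 2 = 16.

2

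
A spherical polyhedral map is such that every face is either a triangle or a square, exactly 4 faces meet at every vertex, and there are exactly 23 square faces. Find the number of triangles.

8

Let x be the number of triangles; then F = 23 + x.
Edge–face incidences: 2E = 4·23 + 3·x = 92 + 3x.
Every vertex has degree 4, so 4V = 2E.
Euler: V − E + F = 2 ⇒ (2E)/4 − E + (23 + x) = 2.
Multiply by 8: 2·(2E) − 4·(2E) + 8·(23 + x) = 16, i.e. 184 + 8x − 2·(92 + 3x) = 16.
Collecting terms: 2x = 16, so x = 8.
Then 2E = 92 + 3·8 = 116, so E = 58, V = 2E/4 = 29, F = 23 + 8 = 31.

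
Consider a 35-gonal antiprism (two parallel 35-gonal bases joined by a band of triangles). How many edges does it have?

140

An antiprism on an n-gon has two n-gon caps and 2n triangles: V = 2·35 = 70, E = 4·35 = 140, F = 2·35 + 2 = 72.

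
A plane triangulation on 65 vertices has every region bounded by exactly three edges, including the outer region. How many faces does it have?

In a plane triangulation 3F = 2E and V − E + F = 2, so F = 2V − 4 = 2·65 − 4 = 126.

126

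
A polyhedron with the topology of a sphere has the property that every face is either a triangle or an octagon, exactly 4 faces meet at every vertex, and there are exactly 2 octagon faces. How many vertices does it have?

Let x be the number of triangles; then F = 2 + x.
Edge–face incidences: 2E = 8·2 + 3·x = 16 + 3x.
Every vertex has degree 4, so 4V = 2E.
Euler: V − E + F = 2 ⇒ (2E)/4 − E + (2 + x) = 2.
Multiply by 8: 2·(2E) − 4·(2E) + 8·(2 + x) = 16, i.e. 16 + 8x − 2·(16 + 3x) = 16.
Collecting terms: 2x − 16 = 16, so 2x = 32, so x = 16.
Then 2E = 16 + 3·16 = 64, so E = 32, V = 2E/4 = 16, F = 2 + 16 = 18.

16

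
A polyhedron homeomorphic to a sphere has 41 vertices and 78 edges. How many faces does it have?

Here V − E + F = 2.
F = 2 − V + E = 2 − 41 + 78 = 39.

39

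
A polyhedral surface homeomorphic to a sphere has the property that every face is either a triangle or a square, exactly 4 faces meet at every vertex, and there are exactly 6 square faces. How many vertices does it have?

Let x be the number of triangles; then F = 6 + x.
Edge–face incidences: 2E = 4·6 + 3·x = 24 + 3x.
Every vertex has degree 4, so 4V = 2E.
Euler: V − E + F = 2 ⇒ (2E)/4 − E + (6 + x) = 2.
Multiply by 8: 2·(2E) − 4·(2E) + 8·(6 + x) = 16, i.e. 48 + 8x − 2·(24 + 3x) = 16.
Collecting terms: 2x = 16, so x = 8.
Then 2E = 24 + 3·8 = 48, so E = 24, V = 2E/4 = 12, F = 6 + 8 = 14.

12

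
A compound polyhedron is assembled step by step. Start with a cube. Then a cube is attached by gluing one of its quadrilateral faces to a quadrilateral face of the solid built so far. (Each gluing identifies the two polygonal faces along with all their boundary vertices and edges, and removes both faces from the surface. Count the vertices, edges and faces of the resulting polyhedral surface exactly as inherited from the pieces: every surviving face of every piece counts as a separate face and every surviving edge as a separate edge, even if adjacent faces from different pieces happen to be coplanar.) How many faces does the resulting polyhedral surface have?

A cube: V=8, E=12, F=6.
Attach a cube (V=8, E=12, F=6) along a 4-gon: merge 4 vertices and 4 edges, delete both glued faces → V=12, E=20, F=10.
Check: V − E + F = 12 − 20 + 10 = 2.

10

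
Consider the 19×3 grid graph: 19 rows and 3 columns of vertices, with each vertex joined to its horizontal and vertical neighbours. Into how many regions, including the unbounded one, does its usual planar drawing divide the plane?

37

The grid has V = 19·3 = 57 vertices and E = 19·2 + 3·18 = 92 edges.
F = 2 − V + E = 2 − 57 + 92 = 37.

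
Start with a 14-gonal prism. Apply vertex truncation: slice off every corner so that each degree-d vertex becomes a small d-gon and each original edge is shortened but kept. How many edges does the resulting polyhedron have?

The base solid has V = 28, E = 42, F = 16.
Truncation replaces each original edge-end by a new vertex, so V′ = 2E = 84.
Each original edge survives, and each old vertex of degree d contributes d new edges; summing degrees gives Σd = 2E, so E′ = E + 2E = 3E = 126.
Each original face survives and each original vertex becomes one new face: F′ = F + V = 44.

126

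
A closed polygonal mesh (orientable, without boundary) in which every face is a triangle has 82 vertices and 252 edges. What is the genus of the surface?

2

Every face is a triangle and each edge borders two faces, so 3F = 2·252, giving F = 168.
χ = V − E + F = 82 − 252 + 168 = -2.
For a closed orientable surface χ = 2 − 2g, so g = (2 − (-2))/2 = 2.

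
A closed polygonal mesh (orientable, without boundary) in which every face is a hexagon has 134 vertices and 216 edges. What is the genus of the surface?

6

Every face is a hexagon and each edge borders two faces, so 6F = 2·216, giving F = 72.
χ = V − E + F = 134 − 216 + 72 = -10.
For a closed orientable surface χ = 2 − 2g, so g = (2 − (-10))/2 = 6.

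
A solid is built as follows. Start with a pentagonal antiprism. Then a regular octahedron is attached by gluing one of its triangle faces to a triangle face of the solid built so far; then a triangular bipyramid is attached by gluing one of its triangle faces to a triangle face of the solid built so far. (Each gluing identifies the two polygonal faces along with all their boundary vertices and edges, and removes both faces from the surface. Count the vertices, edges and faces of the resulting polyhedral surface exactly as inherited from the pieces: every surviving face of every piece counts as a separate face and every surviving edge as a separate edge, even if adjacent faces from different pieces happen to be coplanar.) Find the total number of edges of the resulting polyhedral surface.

35

A pentagonal antiprism: V=10, E=20, F=12.
Attach a regular octahedron (V=6, E=12, F=8) along a 3-gon: merge 3 vertices and 3 edges, delete both glued faces → V=13, E=29, F=18.
Attach a triangular bipyramid (V=5, E=9, F=6) along a 3-gon: merge 3 vertices and 3 edges, delete both glued faces → V=15, E=35, F=22.
Check: V − E + F = 15 − 35 + 22 = 2.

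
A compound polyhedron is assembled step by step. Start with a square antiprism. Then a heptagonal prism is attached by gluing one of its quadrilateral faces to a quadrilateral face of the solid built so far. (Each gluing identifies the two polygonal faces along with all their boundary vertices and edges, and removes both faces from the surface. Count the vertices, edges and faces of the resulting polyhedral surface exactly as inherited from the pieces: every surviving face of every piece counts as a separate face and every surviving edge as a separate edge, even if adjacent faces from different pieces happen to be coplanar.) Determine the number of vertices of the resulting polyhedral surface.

A square antiprism: V=8, E=16, F=10.
Attach a heptagonal prism (V=14, E=21, F=9) along a 4-gon: merge 4 vertices and 4 edges, delete both glued faces → V=18, E=33, F=17.
Check: V − E + F = 18 − 33 + 17 = 2.

18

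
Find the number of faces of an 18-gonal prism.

20

A prism on an n-gon has two n-gon bases and n rectangular sides: V = 2·18 = 36, E = 3·18 = 54, F = 18 + 2 = 20.
Check: V − E + F = 36 − 54 + 20 = 2.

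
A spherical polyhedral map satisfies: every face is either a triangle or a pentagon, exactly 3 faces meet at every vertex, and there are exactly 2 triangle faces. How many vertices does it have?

Let x be the number of pentagons; then F = 2 + x.
Edge–face incidences: 2E = 3·2 + 5·x = 6 + 5x.
Every vertex has degree 3, so 3V = 2E.
Euler: V − E + F = 2 ⇒ (2E)/3 − E + (2 + x) = 2.
Multiply by 6: 2·(2E) − 3·(2E) + 6·(2 + x) = 12, i.e. 12 + 6x − (6 + 5x) = 12.
Collecting terms: x + 6 = 12, so x = 6.
Then 2E = 6 + 5·6 = 36, so E = 18, V = 2E/3 = 12, F = 2 + 6 = 8.

12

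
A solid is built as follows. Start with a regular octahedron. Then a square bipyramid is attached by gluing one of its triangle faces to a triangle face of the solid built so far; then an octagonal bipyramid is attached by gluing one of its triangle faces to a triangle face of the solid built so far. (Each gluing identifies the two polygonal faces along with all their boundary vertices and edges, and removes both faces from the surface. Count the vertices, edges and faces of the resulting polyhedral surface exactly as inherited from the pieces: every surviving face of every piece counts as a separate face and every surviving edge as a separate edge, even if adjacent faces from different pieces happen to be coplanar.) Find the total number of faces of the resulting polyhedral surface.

A regular octahedron: V=6, E=12, F=8.
Attach a square bipyramid (V=6, E=12, F=8) along a 3-gon: merge 3 vertices and 3 edges, delete both glued faces → V=9, E=21, F=14.
Attach an octagonal bipyramid (V=10, E=24, F=16) along a 3-gon: merge 3 vertices and 3 edges, delete both glued faces → V=16, E=42, F=28.
Check: V − E + F = 16 − 42 + 28 = 2.

28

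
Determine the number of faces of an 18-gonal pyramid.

A pyramid on an n-gon base has one n-gon and n triangles: V = 18 + 1 = 19, E = 2·18 = 36, F = 18 + 1 = 19.

19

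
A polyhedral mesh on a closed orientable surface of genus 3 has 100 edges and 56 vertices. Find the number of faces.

For a closed orientable surface of genus 3, χ = 2 − 2·3 = -4.
F = -4 − V + E = -4 − 56 + 100 = 40.

40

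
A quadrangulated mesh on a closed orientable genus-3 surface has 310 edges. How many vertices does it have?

151

χ = 2 − 2·3 = -4, and every face is a square so 4F = 2E.
F = 2E/4 = 155. Then V = -4 + E − F = -4 + 310 − 155 = 151.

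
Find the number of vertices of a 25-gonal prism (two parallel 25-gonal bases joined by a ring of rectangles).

50

A prism on an n-gon has two n-gon bases and n rectangular sides: V = 2·25 = 50, E = 3·25 = 75, F = 25 + 2 = 27.
Check: V − E + F = 50 − 75 + 27 = 2.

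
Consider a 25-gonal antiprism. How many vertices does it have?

50

An antiprism on an n-gon has two n-gon caps and 2n triangles: V = 2·25 = 50, E = 4·25 = 100, F = 2·25 + 2 = 52.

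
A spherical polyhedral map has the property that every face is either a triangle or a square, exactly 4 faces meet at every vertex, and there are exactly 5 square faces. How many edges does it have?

Let x be the number of triangles; then F = 5 + x.
Edge–face incidences: 2E = 4·5 + 3·x = 20 + 3x.
Every vertex has degree 4, so 4V = 2E.
Euler: V − E + F = 2 ⇒ (2E)/4 − E + (5 + x) = 2.
Multiply by 8: 2·(2E) − 4·(2E) + 8·(5 + x) = 16, i.e. 40 + 8x − 2·(20 + 3x) = 16.
Collecting terms: 2x = 16, so x = 8.
Then 2E = 20 + 3·8 = 44, so E = 22, V = 2E/4 = 11, F = 5 + 8 = 13.

22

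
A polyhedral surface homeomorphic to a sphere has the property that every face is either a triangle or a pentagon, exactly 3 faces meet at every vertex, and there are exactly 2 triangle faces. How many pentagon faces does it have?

Let x be the number of pentagons; then F = 2 + x.
Edge–face incidences: 2E = 3·2 + 5·x = 6 + 5x.
Every vertex has degree 3, so 3V = 2E.
Euler: V − E + F = 2 ⇒ (2E)/3 − E + (2 + x) = 2.
Multiply by 6: 2·(2E) − 3·(2E) + 6·(2 + x) = 12, i.e. 12 + 6x − (6 + 5x) = 12.
Collecting terms: x + 6 = 12, so x = 6.
Then 2E = 6 + 5·6 = 36, so E = 18, V = 2E/3 = 12, F = 2 + 6 = 8.

6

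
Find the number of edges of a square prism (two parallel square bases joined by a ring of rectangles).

12

A prism on an n-gon has two n-gon bases and n rectangular sides: V = 2·4 = 8, E = 3·4 = 12, F = 4 + 2 = 6.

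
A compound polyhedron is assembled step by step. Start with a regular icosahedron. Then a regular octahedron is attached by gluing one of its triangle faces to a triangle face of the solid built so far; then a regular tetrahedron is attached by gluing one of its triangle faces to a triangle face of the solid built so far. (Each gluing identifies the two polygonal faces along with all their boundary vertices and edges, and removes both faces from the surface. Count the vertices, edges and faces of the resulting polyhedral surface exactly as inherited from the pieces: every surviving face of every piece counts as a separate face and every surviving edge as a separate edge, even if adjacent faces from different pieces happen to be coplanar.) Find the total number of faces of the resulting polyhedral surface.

A regular icosahedron: V=12, E=30, F=20.
Attach a regular octahedron (V=6, E=12, F=8) along a 3-gon: merge 3 vertices and 3 edges, delete both glued faces → V=15, E=39, F=26.
Attach a regular tetrahedron (V=4, E=6, F=4) along a 3-gon: merge 3 vertices and 3 edges, delete both glued faces → V=16, E=42, F=28.
Check: V − E + F = 16 − 42 + 28 = 2.

28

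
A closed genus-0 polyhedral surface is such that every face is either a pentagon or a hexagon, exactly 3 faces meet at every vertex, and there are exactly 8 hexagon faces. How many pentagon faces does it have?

Let x be the number of pentagons; then F = 8 + x.
Edge–face incidences: 2E = 6·8 + 5·x = 48 + 5x.
Every vertex has degree 3, so 3V = 2E.
Euler: V − E + F = 2 ⇒ (2E)/3 − E + (8 + x) = 2.
Multiply by 6: 2·(2E) − 3·(2E) + 6·(8 + x) = 12, i.e. 48 + 6x − (48 + 5x) = 12.
Collecting terms: x = 12.
Then 2E = 48 + 5·12 = 108, so E = 54, V = 2E/3 = 36, F = 8 + 12 = 20.

12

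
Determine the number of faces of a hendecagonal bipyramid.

22

A bipyramid over an n-gon has 2n triangular faces and n + 2 vertices: V = 11 + 2 = 13, E = 3·11 = 33, F = 2·11 = 22.
Check: V − E + F = 13 − 33 + 22 = 2.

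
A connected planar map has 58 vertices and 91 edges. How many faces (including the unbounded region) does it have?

Euler's formula for a connected plane graph: V − E + F = 2, so F = 2 − 58 + 91 = 35.

35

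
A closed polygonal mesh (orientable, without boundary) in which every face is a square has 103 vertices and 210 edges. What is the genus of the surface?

2

Every face is a square and each edge borders two faces, so 4F = 2·210, giving F = 105.
χ = V − E + F = 103 − 210 + 105 = -2.
For a closed orientable surface χ = 2 − 2g, so g = (2 − (-2))/2 = 2.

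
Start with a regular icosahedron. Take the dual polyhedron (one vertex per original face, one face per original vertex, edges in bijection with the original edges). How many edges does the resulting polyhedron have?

30

The base solid has V = 12, E = 30, F = 20.
The dual swaps V and F and preserves E: V′ = F = 20, E′ = E = 30, F′ = V = 12.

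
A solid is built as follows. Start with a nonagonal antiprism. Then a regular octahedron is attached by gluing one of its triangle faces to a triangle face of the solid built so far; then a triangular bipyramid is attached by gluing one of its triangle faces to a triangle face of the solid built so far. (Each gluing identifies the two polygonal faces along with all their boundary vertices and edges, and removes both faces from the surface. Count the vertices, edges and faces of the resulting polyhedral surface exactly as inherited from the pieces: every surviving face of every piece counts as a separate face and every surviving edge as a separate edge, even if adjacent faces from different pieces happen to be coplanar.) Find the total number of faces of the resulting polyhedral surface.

30

A nonagonal antiprism: V=18, E=36, F=20.
Attach a regular octahedron (V=6, E=12, F=8) along a 3-gon: merge 3 vertices and 3 edges, delete both glued faces → V=21, E=45, F=26.
Attach a triangular bipyramid (V=5, E=9, F=6) along a 3-gon: merge 3 vertices and 3 edges, delete both glued faces → V=23, E=51, F=30.
Check: V − E + F = 23 − 51 + 30 = 2.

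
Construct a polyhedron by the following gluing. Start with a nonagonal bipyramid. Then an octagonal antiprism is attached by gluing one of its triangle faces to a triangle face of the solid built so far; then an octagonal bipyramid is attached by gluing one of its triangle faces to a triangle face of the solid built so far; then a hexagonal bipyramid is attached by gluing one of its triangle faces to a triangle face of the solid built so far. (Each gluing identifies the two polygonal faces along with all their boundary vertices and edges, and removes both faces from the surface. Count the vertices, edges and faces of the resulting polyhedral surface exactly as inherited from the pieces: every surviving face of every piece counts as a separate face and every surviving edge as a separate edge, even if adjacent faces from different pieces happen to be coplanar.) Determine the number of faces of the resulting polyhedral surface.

58

A nonagonal bipyramid: V=11, E=27, F=18.
Attach an octagonal antiprism (V=16, E=32, F=18) along a 3-gon: merge 3 vertices and 3 edges, delete both glued faces → V=24, E=56, F=34.
Attach an octagonal bipyramid (V=10, E=24, F=16) along a 3-gon: merge 3 vertices and 3 edges, delete both glued faces → V=31, E=77, F=48.
Attach a hexagonal bipyramid (V=8, E=18, F=12) along a 3-gon: merge 3 vertices and 3 edges, delete both glued faces → V=36, E=92, F=58.
Check: V − E + F = 36 − 92 + 58 = 2.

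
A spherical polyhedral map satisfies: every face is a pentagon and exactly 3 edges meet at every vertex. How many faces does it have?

12

Each face has 5 edges and each edge borders two faces, so 2E = 5F.
Each vertex has degree 3, so 3V = 2E and hence V = 5F/3.
Euler: V − E + F = 2 ⇒ (5F/3) − (5F/2) + F = 2.
Multiply by 6: (10 − 15 + 6)F = 12, i.e. 1F = 12.
So F = 12, E = 5·12/2 = 30, V = 5·12/3 = 20.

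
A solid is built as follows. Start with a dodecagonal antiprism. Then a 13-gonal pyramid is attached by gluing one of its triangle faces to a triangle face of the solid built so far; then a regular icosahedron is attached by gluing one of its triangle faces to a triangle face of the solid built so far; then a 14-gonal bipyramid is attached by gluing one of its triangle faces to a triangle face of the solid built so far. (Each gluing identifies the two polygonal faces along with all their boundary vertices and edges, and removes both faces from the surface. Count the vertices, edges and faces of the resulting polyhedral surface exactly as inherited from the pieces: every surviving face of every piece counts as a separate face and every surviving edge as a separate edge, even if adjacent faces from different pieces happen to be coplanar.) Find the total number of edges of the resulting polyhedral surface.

137

A dodecagonal antiprism: V=24, E=48, F=26.
Attach a 13-gonal pyramid (V=14, E=26, F=14) along a 3-gon: merge 3 vertices and 3 edges, delete both glued faces → V=35, E=71, F=38.
Attach a regular icosahedron (V=12, E=30, F=20) along a 3-gon: merge 3 vertices and 3 edges, delete both glued faces → V=44, E=98, F=56.
Attach a 14-gonal bipyramid (V=16, E=42, F=28) along a 3-gon: merge 3 vertices and 3 edges, delete both glued faces → V=57, E=137, F=82.
Check: V − E + F = 57 − 137 + 82 = 2.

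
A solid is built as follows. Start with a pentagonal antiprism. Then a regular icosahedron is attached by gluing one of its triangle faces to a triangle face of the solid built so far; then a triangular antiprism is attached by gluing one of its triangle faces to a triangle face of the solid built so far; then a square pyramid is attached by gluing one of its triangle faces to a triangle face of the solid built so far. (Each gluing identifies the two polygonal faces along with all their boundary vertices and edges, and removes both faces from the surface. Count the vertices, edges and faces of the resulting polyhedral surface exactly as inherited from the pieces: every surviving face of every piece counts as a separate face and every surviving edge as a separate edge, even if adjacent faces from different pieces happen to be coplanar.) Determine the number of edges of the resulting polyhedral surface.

A pentagonal antiprism: V=10, E=20, F=12.
Attach a regular icosahedron (V=12, E=30, F=20) along a 3-gon: merge 3 vertices and 3 edges, delete both glued faces → V=19, E=47, F=30.
Attach a triangular antiprism (V=6, E=12, F=8) along a 3-gon: merge 3 vertices and 3 edges, delete both glued faces → V=22, E=56, F=36.
Attach a square pyramid (V=5, E=8, F=5) along a 3-gon: merge 3 vertices and 3 edges, delete both glued faces → V=24, E=61, F=39.
Check: V − E + F = 24 − 61 + 39 = 2.

61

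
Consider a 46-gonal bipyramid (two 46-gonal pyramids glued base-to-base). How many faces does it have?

92

A bipyramid over an n-gon has 2n triangular faces and n + 2 vertices: V = 46 + 2 = 48, E = 3·46 = 138, F = 2·46 = 92.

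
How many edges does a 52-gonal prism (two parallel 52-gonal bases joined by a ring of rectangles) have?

A prism on an n-gon has two n-gon bases and n rectangular sides: V = 2·52 = 104, E = 3·52 = 156, F = 52 + 2 = 54.
Check: V − E + F = 104 − 156 + 54 = 2.

156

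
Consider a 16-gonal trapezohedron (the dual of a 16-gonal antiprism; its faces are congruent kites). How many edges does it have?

64

The n-trapezohedron (dual of the n-antiprism) has V = 2·16 + 2 = 34, E = 4·16 = 64, F = 2·16 = 32.
Check: V − E + F = 34 − 64 + 32 = 2.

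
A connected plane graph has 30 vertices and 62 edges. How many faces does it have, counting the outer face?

Euler's formula for a connected plane graph: V − E + F = 2, so F = 2 − 30 + 62 = 34.

34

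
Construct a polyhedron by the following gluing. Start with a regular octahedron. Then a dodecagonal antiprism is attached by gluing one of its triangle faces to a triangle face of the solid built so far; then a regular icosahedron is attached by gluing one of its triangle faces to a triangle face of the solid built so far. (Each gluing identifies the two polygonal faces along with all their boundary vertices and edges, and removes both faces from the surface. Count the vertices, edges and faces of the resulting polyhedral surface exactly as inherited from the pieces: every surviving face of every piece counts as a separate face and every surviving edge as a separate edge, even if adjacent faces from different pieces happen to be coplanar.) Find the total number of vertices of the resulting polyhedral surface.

A regular octahedron: V=6, E=12, F=8.
Attach a dodecagonal antiprism (V=24, E=48, F=26) along a 3-gon: merge 3 vertices and 3 edges, delete both glued faces → V=27, E=57, F=32.
Attach a regular icosahedron (V=12, E=30, F=20) along a 3-gon: merge 3 vertices and 3 edges, delete both glued faces → V=36, E=84, F=50.
Check: V − E + F = 36 − 84 + 50 = 2.

36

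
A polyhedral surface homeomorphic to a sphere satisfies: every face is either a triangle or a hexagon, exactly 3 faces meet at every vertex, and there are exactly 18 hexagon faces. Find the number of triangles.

Let x be the number of triangles; then F = 18 + x.
Edge–face incidences: 2E = 6·18 + 3·x = 108 + 3x.
Every vertex has degree 3, so 3V = 2E.
Euler: V − E + F = 2 ⇒ (2E)/3 − E + (18 + x) = 2.
Multiply by 6: 2·(2E) − 3·(2E) + 6·(18 + x) = 12, i.e. 108 + 6x − (108 + 3x) = 12.
Collecting terms: 3x = 12, so x = 4.
Then 2E = 108 + 3·4 = 120, so E = 60, V = 2E/3 = 40, F = 18 + 4 = 22.

4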